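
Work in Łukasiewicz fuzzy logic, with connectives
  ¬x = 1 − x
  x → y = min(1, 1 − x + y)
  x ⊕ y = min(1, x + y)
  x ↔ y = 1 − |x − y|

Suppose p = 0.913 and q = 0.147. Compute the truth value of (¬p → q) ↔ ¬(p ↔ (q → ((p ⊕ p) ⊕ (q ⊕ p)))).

0.087

¬p = 1 − 0.913 = 0.087
¬p → q = min(1, 1 − 0.087 + 0.147) = min(1, 1.060) = 1.000
p ⊕ p = min(1, 0.913 + 0.913) = min(1, 1.826) = 1.000
q ⊕ p = min(1, 0.147 + 0.913) = min(1, 1.060) = 1.000
(p ⊕ p) ⊕ (q ⊕ p) = min(1, 1.000 + 1.000) = min(1, 2.000) = 1.000
q → ((p ⊕ p) ⊕ (q ⊕ p)) = min(1, 1 − 0.147 + 1.000) = min(1, 1.853) = 1.000
p ↔ (q → ((p ⊕ p) ⊕ (q ⊕ p))) = 1 − |0.913 − 1.000| = 1 − 0.087 = 0.913
¬(p ↔ (q → ((p ⊕ p) ⊕ (q ⊕ p)))) = 1 − 0.913 = 0.087
(¬p → q) ↔ ¬(p ↔ (q → ((p ⊕ p) ⊕ (q ⊕ p)))) = 1 − |1.000 − 0.087| = 1 − 0.913 = 0.087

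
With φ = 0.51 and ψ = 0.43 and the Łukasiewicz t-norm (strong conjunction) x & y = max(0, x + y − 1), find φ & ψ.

0.00

φ & ψ = max(0, 0.51 + 0.43 − 1) = max(0, -0.06) = 0.00
For comparison, the Gödel (minimum) t-norm min(x, y) would give 0.43.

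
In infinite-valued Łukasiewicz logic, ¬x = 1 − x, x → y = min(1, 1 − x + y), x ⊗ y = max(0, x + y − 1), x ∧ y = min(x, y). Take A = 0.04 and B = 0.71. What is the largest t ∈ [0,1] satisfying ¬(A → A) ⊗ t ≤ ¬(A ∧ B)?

1.00

A → A = min(1, 1 − 0.04 + 0.04) = min(1, 1.00) = 1.00
¬(A → A) = 1 − 1.00 = 0.00
So the left factor is ¬(A → A) = 0.00.
A ∧ B = min(0.04, 0.71) = 0.04
¬(A ∧ B) = 1 − 0.04 = 0.96
So the right-hand bound is ¬(A ∧ B) = 0.96.
The residuum of the Łukasiewicz t-norm gives the supremum: min(1, 1 − 0.00 + 0.96).
1 − 0.00 + 0.96 = 1.96, so t = min(1, 1.96) = 1.00.
Check: 0.00 ⊗ 1.00 = max(0, 0.00) = 0.00 ≤ 0.96.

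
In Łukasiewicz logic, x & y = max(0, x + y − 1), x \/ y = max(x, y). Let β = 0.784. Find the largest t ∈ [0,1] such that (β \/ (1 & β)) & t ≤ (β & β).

0.784

1 & β = max(0, 1.000 + 0.784 − 1) = max(0, 0.784) = 0.784
β \/ (1 & β) = max(0.784, 0.784) = 0.784
So the left factor is β \/ (1 & β) = 0.784.
β & β = max(0, 0.784 + 0.784 − 1) = max(0, 0.568) = 0.568
So the right-hand bound is β & β = 0.568.
The residuum of the Łukasiewicz t-norm gives the supremum: min(1, 1 − 0.784 + 0.568).
1 − 0.784 + 0.568 = 0.784, so t = min(1, 0.784) = 0.784.
Check: 0.784 & 0.784 = max(0, 0.568) = 0.568 ≤ 0.568.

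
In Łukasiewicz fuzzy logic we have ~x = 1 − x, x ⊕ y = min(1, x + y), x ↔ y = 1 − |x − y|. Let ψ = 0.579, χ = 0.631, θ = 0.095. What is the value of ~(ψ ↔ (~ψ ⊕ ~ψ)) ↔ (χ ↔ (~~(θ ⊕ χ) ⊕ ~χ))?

0.632

~ψ = 1 − 0.579 = 0.421
~ψ ⊕ ~ψ = min(1, 0.421 + 0.421) = min(1, 0.842) = 0.842
ψ ↔ (~ψ ⊕ ~ψ) = 1 − |0.579 − 0.842| = 1 − 0.263 = 0.737
~(ψ ↔ (~ψ ⊕ ~ψ)) = 1 − 0.737 = 0.263
θ ⊕ χ = min(1, 0.095 + 0.631) = min(1, 0.726) = 0.726
~(θ ⊕ χ) = 1 − 0.726 = 0.274
~~(θ ⊕ χ) = 1 − 0.274 = 0.726
~χ = 1 − 0.631 = 0.369
~~(θ ⊕ χ) ⊕ ~χ = min(1, 0.726 + 0.369) = min(1, 1.095) = 1.000
χ ↔ (~~(θ ⊕ χ) ⊕ ~χ) = 1 − |0.631 − 1.000| = 1 − 0.369 = 0.631
~(ψ ↔ (~ψ ⊕ ~ψ)) ↔ (χ ↔ (~~(θ ⊕ χ) ⊕ ~χ)) = 1 − |0.263 − 0.631| = 1 − 0.368 = 0.632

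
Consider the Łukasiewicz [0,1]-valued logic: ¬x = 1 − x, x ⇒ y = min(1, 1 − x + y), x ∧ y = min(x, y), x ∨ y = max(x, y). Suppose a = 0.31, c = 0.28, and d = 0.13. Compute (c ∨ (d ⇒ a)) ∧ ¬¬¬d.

d ⇒ a = min(1, 1 − 0.13 + 0.31) = min(1, 1.18) = 1.00
c ∨ (d ⇒ a) = max(0.28, 1.00) = 1.00
¬d = 1 − 0.13 = 0.87
¬¬d = 1 − 0.87 = 0.13
¬¬¬d = 1 − 0.13 = 0.87
(c ∨ (d ⇒ a)) ∧ ¬¬¬d = min(1.00, 0.87) = 0.87

0.87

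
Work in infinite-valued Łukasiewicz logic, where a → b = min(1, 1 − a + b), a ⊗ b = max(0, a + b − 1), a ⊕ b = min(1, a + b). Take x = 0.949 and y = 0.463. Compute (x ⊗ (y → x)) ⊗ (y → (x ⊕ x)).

0.949

y → x = min(1, 1 − 0.463 + 0.949) = min(1, 1.486) = 1.000
x ⊗ (y → x) = max(0, 0.949 + 1.000 − 1) = max(0, 0.949) = 0.949
x ⊕ x = min(1, 0.949 + 0.949) = min(1, 1.898) = 1.000
y → (x ⊕ x) = min(1, 1 − 0.463 + 1.000) = min(1, 1.537) = 1.000
(x ⊗ (y → x)) ⊗ (y → (x ⊕ x)) = max(0, 0.949 + 1.000 − 1) = max(0, 0.949) = 0.949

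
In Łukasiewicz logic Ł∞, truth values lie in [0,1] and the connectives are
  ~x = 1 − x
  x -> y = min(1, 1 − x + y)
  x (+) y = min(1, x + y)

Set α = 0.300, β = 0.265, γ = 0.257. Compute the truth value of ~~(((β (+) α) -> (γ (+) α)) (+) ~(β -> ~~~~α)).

β (+) α = min(1, 0.265 + 0.300) = min(1, 0.565) = 0.565
γ (+) α = min(1, 0.257 + 0.300) = min(1, 0.557) = 0.557
(β (+) α) -> (γ (+) α) = min(1, 1 − 0.565 + 0.557) = min(1, 0.992) = 0.992
~α = 1 − 0.300 = 0.700
~~α = 1 − 0.700 = 0.300
~~~α = 1 − 0.300 = 0.700
~~~~α = 1 − 0.700 = 0.300
β -> ~~~~α = min(1, 1 − 0.265 + 0.300) = min(1, 1.035) = 1.000
~(β -> ~~~~α) = 1 − 1.000 = 0.000
((β (+) α) -> (γ (+) α)) (+) ~(β -> ~~~~α) = min(1, 0.992 + 0.000) = min(1, 0.992) = 0.992
~(((β (+) α) -> (γ (+) α)) (+) ~(β -> ~~~~α)) = 1 − 0.992 = 0.008
~~(((β (+) α) -> (γ (+) α)) (+) ~(β -> ~~~~α)) = 1 − 0.008 = 0.992

0.992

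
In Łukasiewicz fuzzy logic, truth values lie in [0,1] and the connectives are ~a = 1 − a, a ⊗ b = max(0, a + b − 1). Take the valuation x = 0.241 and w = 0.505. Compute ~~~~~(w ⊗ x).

1.000

w ⊗ x = max(0, 0.505 + 0.241 − 1) = max(0, -0.254) = 0.000
~(w ⊗ x) = 1 − 0.000 = 1.000
~~(w ⊗ x) = 1 − 1.000 = 0.000
~~~(w ⊗ x) = 1 − 0.000 = 1.000
~~~~(w ⊗ x) = 1 − 1.000 = 0.000
~~~~~(w ⊗ x) = 1 − 0.000 = 1.000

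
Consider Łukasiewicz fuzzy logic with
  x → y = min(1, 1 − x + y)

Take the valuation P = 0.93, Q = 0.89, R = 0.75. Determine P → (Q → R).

0.93

Q → R = min(1, 1 − 0.89 + 0.75) = min(1, 0.86) = 0.86
P → (Q → R) = min(1, 1 − 0.93 + 0.86) = min(1, 0.93) = 0.93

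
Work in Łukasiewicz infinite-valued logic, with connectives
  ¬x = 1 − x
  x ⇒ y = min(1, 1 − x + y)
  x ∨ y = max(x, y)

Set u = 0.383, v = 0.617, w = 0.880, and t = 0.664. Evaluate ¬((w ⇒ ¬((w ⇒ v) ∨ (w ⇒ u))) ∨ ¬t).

w ⇒ v = min(1, 1 − 0.880 + 0.617) = min(1, 0.737) = 0.737
w ⇒ u = min(1, 1 − 0.880 + 0.383) = min(1, 0.503) = 0.503
(w ⇒ v) ∨ (w ⇒ u) = max(0.737, 0.503) = 0.737
¬((w ⇒ v) ∨ (w ⇒ u)) = 1 − 0.737 = 0.263
w ⇒ ¬((w ⇒ v) ∨ (w ⇒ u)) = min(1, 1 − 0.880 + 0.263) = min(1, 0.383) = 0.383
¬t = 1 − 0.664 = 0.336
(w ⇒ ¬((w ⇒ v) ∨ (w ⇒ u))) ∨ ¬t = max(0.383, 0.336) = 0.383
¬((w ⇒ ¬((w ⇒ v) ∨ (w ⇒ u))) ∨ ¬t) = 1 − 0.383 = 0.617

0.617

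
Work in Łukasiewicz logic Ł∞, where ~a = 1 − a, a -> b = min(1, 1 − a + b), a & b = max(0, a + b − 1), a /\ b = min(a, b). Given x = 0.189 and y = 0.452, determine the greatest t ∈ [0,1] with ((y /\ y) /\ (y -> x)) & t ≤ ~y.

1.000

y /\ y = min(0.452, 0.452) = 0.452
y -> x = min(1, 1 − 0.452 + 0.189) = min(1, 0.737) = 0.737
(y /\ y) /\ (y -> x) = min(0.452, 0.737) = 0.452
So the left factor is (y /\ y) /\ (y -> x) = 0.452.
~y = 1 − 0.452 = 0.548
So the right-hand bound is ~y = 0.548.
The residuum of the Łukasiewicz t-norm gives the supremum: min(1, 1 − 0.452 + 0.548).
1 − 0.452 + 0.548 = 1.096, so t = min(1, 1.096) = 1.000.
Check: 0.452 & 1.000 = max(0, 0.452) = 0.452 ≤ 0.548.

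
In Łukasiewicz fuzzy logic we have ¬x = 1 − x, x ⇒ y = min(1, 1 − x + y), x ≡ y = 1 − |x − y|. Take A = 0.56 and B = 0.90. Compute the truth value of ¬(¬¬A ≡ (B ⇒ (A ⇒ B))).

0.44

¬A = 1 − 0.56 = 0.44
¬¬A = 1 − 0.44 = 0.56
A ⇒ B = min(1, 1 − 0.56 + 0.90) = min(1, 1.34) = 1.00
B ⇒ (A ⇒ B) = min(1, 1 − 0.90 + 1.00) = min(1, 1.10) = 1.00
¬¬A ≡ (B ⇒ (A ⇒ B)) = 1 − |0.56 − 1.00| = 1 − 0.44 = 0.56
¬(¬¬A ≡ (B ⇒ (A ⇒ B))) = 1 − 0.56 = 0.44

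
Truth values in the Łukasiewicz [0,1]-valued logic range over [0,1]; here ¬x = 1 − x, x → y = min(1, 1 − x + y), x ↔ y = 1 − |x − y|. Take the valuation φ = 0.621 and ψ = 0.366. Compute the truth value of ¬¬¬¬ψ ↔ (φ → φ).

¬ψ = 1 − 0.366 = 0.634
¬¬ψ = 1 − 0.634 = 0.366
¬¬¬ψ = 1 − 0.366 = 0.634
¬¬¬¬ψ = 1 − 0.634 = 0.366
φ → φ = min(1, 1 − 0.621 + 0.621) = min(1, 1.000) = 1.000
¬¬¬¬ψ ↔ (φ → φ) = 1 − |0.366 − 1.000| = 1 − 0.634 = 0.366

0.366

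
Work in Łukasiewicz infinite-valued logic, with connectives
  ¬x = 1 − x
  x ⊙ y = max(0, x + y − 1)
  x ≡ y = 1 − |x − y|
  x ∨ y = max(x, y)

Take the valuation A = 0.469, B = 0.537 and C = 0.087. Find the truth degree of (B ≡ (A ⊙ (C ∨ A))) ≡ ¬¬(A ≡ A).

C ∨ A = max(0.087, 0.469) = 0.469
A ⊙ (C ∨ A) = max(0, 0.469 + 0.469 − 1) = max(0, -0.062) = 0.000
B ≡ (A ⊙ (C ∨ A)) = 1 − |0.537 − 0.000| = 1 − 0.537 = 0.463
A ≡ A = 1 − |0.469 − 0.469| = 1 − 0.000 = 1.000
¬(A ≡ A) = 1 − 1.000 = 0.000
¬¬(A ≡ A) = 1 − 0.000 = 1.000
(B ≡ (A ⊙ (C ∨ A))) ≡ ¬¬(A ≡ A) = 1 − |0.463 − 1.000| = 1 − 0.537 = 0.463

0.463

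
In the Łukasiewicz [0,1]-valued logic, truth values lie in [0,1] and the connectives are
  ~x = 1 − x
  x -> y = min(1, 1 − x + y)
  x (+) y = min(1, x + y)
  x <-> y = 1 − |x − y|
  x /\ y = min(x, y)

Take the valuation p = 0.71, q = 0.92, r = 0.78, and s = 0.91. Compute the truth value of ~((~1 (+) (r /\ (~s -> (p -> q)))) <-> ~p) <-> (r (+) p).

0.49

~1 = 1 − 1.00 = 0.00
~s = 1 − 0.91 = 0.09
p -> q = min(1, 1 − 0.71 + 0.92) = min(1, 1.21) = 1.00
~s -> (p -> q) = min(1, 1 − 0.09 + 1.00) = min(1, 1.91) = 1.00
r /\ (~s -> (p -> q)) = min(0.78, 1.00) = 0.78
~1 (+) (r /\ (~s -> (p -> q))) = min(1, 0.00 + 0.78) = min(1, 0.78) = 0.78
~p = 1 − 0.71 = 0.29
(~1 (+) (r /\ (~s -> (p -> q)))) <-> ~p = 1 − |0.78 − 0.29| = 1 − 0.49 = 0.51
~((~1 (+) (r /\ (~s -> (p -> q)))) <-> ~p) = 1 − 0.51 = 0.49
r (+) p = min(1, 0.78 + 0.71) = min(1, 1.49) = 1.00
~((~1 (+) (r /\ (~s -> (p -> q)))) <-> ~p) <-> (r (+) p) = 1 − |0.49 − 1.00| = 1 − 0.51 = 0.49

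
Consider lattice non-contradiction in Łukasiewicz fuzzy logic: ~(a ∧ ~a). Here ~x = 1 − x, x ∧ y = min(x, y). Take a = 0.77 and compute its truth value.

0.77

~a = 1 − 0.77 = 0.23
a ∧ ~a = min(0.77, 0.23) = 0.23
~(a ∧ ~a) = 1 − 0.23 = 0.77
(The value 0.77 < 1 shows this instance is not satisfied; not a Ł∞-tautology — its value is 1 − min(a, 1−a).)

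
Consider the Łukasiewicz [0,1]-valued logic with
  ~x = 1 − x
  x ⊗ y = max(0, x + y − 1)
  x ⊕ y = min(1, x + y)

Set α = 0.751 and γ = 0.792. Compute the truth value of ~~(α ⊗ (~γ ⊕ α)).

~γ = 1 − 0.792 = 0.208
~γ ⊕ α = min(1, 0.208 + 0.751) = min(1, 0.959) = 0.959
α ⊗ (~γ ⊕ α) = max(0, 0.751 + 0.959 − 1) = max(0, 0.710) = 0.710
~(α ⊗ (~γ ⊕ α)) = 1 − 0.710 = 0.290
~~(α ⊗ (~γ ⊕ α)) = 1 − 0.290 = 0.710

0.710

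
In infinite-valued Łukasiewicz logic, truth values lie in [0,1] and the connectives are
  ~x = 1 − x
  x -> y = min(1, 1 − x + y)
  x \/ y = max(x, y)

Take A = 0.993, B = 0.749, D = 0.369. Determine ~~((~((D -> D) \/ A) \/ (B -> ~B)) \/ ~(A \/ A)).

0.502

D -> D = min(1, 1 − 0.369 + 0.369) = min(1, 1.000) = 1.000
(D -> D) \/ A = max(1.000, 0.993) = 1.000
~((D -> D) \/ A) = 1 − 1.000 = 0.000
~B = 1 − 0.749 = 0.251
B -> ~B = min(1, 1 − 0.749 + 0.251) = min(1, 0.502) = 0.502
~((D -> D) \/ A) \/ (B -> ~B) = max(0.000, 0.502) = 0.502
A \/ A = max(0.993, 0.993) = 0.993
~(A \/ A) = 1 − 0.993 = 0.007
(~((D -> D) \/ A) \/ (B -> ~B)) \/ ~(A \/ A) = max(0.502, 0.007) = 0.502
~((~((D -> D) \/ A) \/ (B -> ~B)) \/ ~(A \/ A)) = 1 − 0.502 = 0.498
~~((~((D -> D) \/ A) \/ (B -> ~B)) \/ ~(A \/ A)) = 1 − 0.498 = 0.502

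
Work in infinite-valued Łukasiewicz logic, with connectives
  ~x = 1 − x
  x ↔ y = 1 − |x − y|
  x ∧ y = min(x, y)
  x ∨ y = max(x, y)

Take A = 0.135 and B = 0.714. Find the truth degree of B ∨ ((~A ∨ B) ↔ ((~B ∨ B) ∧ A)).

~A = 1 − 0.135 = 0.865
~A ∨ B = max(0.865, 0.714) = 0.865
~B = 1 − 0.714 = 0.286
~B ∨ B = max(0.286, 0.714) = 0.714
(~B ∨ B) ∧ A = min(0.714, 0.135) = 0.135
(~A ∨ B) ↔ ((~B ∨ B) ∧ A) = 1 − |0.865 − 0.135| = 1 − 0.730 = 0.270
B ∨ ((~A ∨ B) ↔ ((~B ∨ B) ∧ A)) = max(0.714, 0.270) = 0.714

0.714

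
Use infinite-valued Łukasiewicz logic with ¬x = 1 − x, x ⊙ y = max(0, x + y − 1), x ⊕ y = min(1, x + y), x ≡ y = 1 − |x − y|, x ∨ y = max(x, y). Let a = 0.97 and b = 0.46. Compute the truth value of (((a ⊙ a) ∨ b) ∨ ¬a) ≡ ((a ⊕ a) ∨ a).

0.94

a ⊙ a = max(0, 0.97 + 0.97 − 1) = max(0, 0.94) = 0.94
(a ⊙ a) ∨ b = max(0.94, 0.46) = 0.94
¬a = 1 − 0.97 = 0.03
((a ⊙ a) ∨ b) ∨ ¬a = max(0.94, 0.03) = 0.94
a ⊕ a = min(1, 0.97 + 0.97) = min(1, 1.94) = 1.00
(a ⊕ a) ∨ a = max(1.00, 0.97) = 1.00
(((a ⊙ a) ∨ b) ∨ ¬a) ≡ ((a ⊕ a) ∨ a) = 1 − |0.94 − 1.00| = 1 − 0.06 = 0.94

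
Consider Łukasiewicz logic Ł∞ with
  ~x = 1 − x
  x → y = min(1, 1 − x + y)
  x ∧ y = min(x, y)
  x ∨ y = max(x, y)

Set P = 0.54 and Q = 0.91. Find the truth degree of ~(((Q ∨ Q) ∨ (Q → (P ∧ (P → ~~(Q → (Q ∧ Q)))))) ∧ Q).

Q ∨ Q = max(0.91, 0.91) = 0.91
Q ∧ Q = min(0.91, 0.91) = 0.91
Q → (Q ∧ Q) = min(1, 1 − 0.91 + 0.91) = min(1, 1.00) = 1.00
~(Q → (Q ∧ Q)) = 1 − 1.00 = 0.00
~~(Q → (Q ∧ Q)) = 1 − 0.00 = 1.00
P → ~~(Q → (Q ∧ Q)) = min(1, 1 − 0.54 + 1.00) = min(1, 1.46) = 1.00
P ∧ (P → ~~(Q → (Q ∧ Q))) = min(0.54, 1.00) = 0.54
Q → (P ∧ (P → ~~(Q → (Q ∧ Q)))) = min(1, 1 − 0.91 + 0.54) = min(1, 0.63) = 0.63
(Q ∨ Q) ∨ (Q → (P ∧ (P → ~~(Q → (Q ∧ Q))))) = max(0.91, 0.63) = 0.91
((Q ∨ Q) ∨ (Q → (P ∧ (P → ~~(Q → (Q ∧ Q)))))) ∧ Q = min(0.91, 0.91) = 0.91
~(((Q ∨ Q) ∨ (Q → (P ∧ (P → ~~(Q → (Q ∧ Q)))))) ∧ Q) = 1 − 0.91 = 0.09

0.09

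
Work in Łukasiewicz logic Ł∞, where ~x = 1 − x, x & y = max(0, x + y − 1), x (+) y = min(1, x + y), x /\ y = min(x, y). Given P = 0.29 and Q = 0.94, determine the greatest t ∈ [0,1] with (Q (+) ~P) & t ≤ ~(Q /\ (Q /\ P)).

0.71

~P = 1 − 0.29 = 0.71
Q (+) ~P = min(1, 0.94 + 0.71) = min(1, 1.65) = 1.00
So the left factor is Q (+) ~P = 1.00.
Q /\ P = min(0.94, 0.29) = 0.29
Q /\ (Q /\ P) = min(0.94, 0.29) = 0.29
~(Q /\ (Q /\ P)) = 1 − 0.29 = 0.71
So the right-hand bound is ~(Q /\ (Q /\ P)) = 0.71.
The residuum of the Łukasiewicz t-norm gives the supremum: min(1, 1 − 1.00 + 0.71).
1 − 1.00 + 0.71 = 0.71, so t = min(1, 0.71) = 0.71.
Check: 1.00 & 0.71 = max(0, 0.71) = 0.71 ≤ 0.71.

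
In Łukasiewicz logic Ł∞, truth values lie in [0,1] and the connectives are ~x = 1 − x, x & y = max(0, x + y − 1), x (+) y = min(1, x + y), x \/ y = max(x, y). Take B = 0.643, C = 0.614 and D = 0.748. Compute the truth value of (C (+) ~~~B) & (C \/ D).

0.719

~B = 1 − 0.643 = 0.357
~~B = 1 − 0.357 = 0.643
~~~B = 1 − 0.643 = 0.357
C (+) ~~~B = min(1, 0.614 + 0.357) = min(1, 0.971) = 0.971
C \/ D = max(0.614, 0.748) = 0.748
(C (+) ~~~B) & (C \/ D) = max(0, 0.971 + 0.748 − 1) = max(0, 0.719) = 0.719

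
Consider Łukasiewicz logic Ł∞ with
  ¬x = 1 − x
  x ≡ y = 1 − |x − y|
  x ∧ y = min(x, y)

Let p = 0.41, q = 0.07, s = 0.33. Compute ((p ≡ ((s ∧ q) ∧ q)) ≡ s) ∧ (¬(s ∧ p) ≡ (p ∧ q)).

0.40

s ∧ q = min(0.33, 0.07) = 0.07
(s ∧ q) ∧ q = min(0.07, 0.07) = 0.07
p ≡ ((s ∧ q) ∧ q) = 1 − |0.41 − 0.07| = 1 − 0.34 = 0.66
(p ≡ ((s ∧ q) ∧ q)) ≡ s = 1 − |0.66 − 0.33| = 1 − 0.33 = 0.67
s ∧ p = min(0.33, 0.41) = 0.33
¬(s ∧ p) = 1 − 0.33 = 0.67
p ∧ q = min(0.41, 0.07) = 0.07
¬(s ∧ p) ≡ (p ∧ q) = 1 − |0.67 − 0.07| = 1 − 0.60 = 0.40
((p ≡ ((s ∧ q) ∧ q)) ≡ s) ∧ (¬(s ∧ p) ≡ (p ∧ q)) = min(0.67, 0.40) = 0.40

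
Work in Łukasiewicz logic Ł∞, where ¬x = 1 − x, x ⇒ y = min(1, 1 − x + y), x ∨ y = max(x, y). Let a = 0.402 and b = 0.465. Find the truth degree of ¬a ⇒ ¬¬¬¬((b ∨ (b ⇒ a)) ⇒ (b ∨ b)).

¬a = 1 − 0.402 = 0.598
b ⇒ a = min(1, 1 − 0.465 + 0.402) = min(1, 0.937) = 0.937
b ∨ (b ⇒ a) = max(0.465, 0.937) = 0.937
b ∨ b = max(0.465, 0.465) = 0.465
(b ∨ (b ⇒ a)) ⇒ (b ∨ b) = min(1, 1 − 0.937 + 0.465) = min(1, 0.528) = 0.528
¬((b ∨ (b ⇒ a)) ⇒ (b ∨ b)) = 1 − 0.528 = 0.472
¬¬((b ∨ (b ⇒ a)) ⇒ (b ∨ b)) = 1 − 0.472 = 0.528
¬¬¬((b ∨ (b ⇒ a)) ⇒ (b ∨ b)) = 1 − 0.528 = 0.472
¬¬¬¬((b ∨ (b ⇒ a)) ⇒ (b ∨ b)) = 1 − 0.472 = 0.528
¬a ⇒ ¬¬¬¬((b ∨ (b ⇒ a)) ⇒ (b ∨ b)) = min(1, 1 − 0.598 + 0.528) = min(1, 0.930) = 0.930

0.930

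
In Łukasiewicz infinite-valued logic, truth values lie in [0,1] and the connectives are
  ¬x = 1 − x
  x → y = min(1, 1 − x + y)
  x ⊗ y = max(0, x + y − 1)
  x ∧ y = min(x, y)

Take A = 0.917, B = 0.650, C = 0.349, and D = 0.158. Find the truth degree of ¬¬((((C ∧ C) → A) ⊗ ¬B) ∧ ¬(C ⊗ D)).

0.350

C ∧ C = min(0.349, 0.349) = 0.349
(C ∧ C) → A = min(1, 1 − 0.349 + 0.917) = min(1, 1.568) = 1.000
¬B = 1 − 0.650 = 0.350
((C ∧ C) → A) ⊗ ¬B = max(0, 1.000 + 0.350 − 1) = max(0, 0.350) = 0.350
C ⊗ D = max(0, 0.349 + 0.158 − 1) = max(0, -0.493) = 0.000
¬(C ⊗ D) = 1 − 0.000 = 1.000
(((C ∧ C) → A) ⊗ ¬B) ∧ ¬(C ⊗ D) = min(0.350, 1.000) = 0.350
¬((((C ∧ C) → A) ⊗ ¬B) ∧ ¬(C ⊗ D)) = 1 − 0.350 = 0.650
¬¬((((C ∧ C) → A) ⊗ ¬B) ∧ ¬(C ⊗ D)) = 1 − 0.650 = 0.350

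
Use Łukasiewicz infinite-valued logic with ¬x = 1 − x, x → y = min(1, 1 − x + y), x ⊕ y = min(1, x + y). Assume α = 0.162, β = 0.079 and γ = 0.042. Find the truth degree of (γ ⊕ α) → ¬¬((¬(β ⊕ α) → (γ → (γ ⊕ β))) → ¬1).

γ ⊕ α = min(1, 0.042 + 0.162) = min(1, 0.204) = 0.204
β ⊕ α = min(1, 0.079 + 0.162) = min(1, 0.241) = 0.241
¬(β ⊕ α) = 1 − 0.241 = 0.759
γ ⊕ β = min(1, 0.042 + 0.079) = min(1, 0.121) = 0.121
γ → (γ ⊕ β) = min(1, 1 − 0.042 + 0.121) = min(1, 1.079) = 1.000
¬(β ⊕ α) → (γ → (γ ⊕ β)) = min(1, 1 − 0.759 + 1.000) = min(1, 1.241) = 1.000
¬1 = 1 − 1.000 = 0.000
(¬(β ⊕ α) → (γ → (γ ⊕ β))) → ¬1 = min(1, 1 − 1.000 + 0.000) = min(1, 0.000) = 0.000
¬((¬(β ⊕ α) → (γ → (γ ⊕ β))) → ¬1) = 1 − 0.000 = 1.000
¬¬((¬(β ⊕ α) → (γ → (γ ⊕ β))) → ¬1) = 1 − 1.000 = 0.000
(γ ⊕ α) → ¬¬((¬(β ⊕ α) → (γ → (γ ⊕ β))) → ¬1) = min(1, 1 − 0.204 + 0.000) = min(1, 0.796) = 0.796

0.796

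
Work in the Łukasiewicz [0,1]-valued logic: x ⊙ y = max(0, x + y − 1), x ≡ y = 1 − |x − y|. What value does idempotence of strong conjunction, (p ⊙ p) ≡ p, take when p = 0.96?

p ⊙ p = max(0, 0.96 + 0.96 − 1) = max(0, 0.92) = 0.92
(p ⊙ p) ≡ p = 1 − |0.92 − 0.96| = 1 − 0.04 = 0.96
(The value 0.96 < 1 shows this instance is not satisfied; fails in Ł∞ since a ⊗ a = max(0, 2a−1) ≠ a in general.)

0.96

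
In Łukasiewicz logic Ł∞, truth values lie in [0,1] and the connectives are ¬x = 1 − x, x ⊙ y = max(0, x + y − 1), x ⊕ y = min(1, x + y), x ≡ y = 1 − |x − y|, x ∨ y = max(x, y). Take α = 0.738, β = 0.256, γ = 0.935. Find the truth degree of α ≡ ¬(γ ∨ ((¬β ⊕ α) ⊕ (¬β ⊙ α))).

¬β = 1 − 0.256 = 0.744
¬β ⊕ α = min(1, 0.744 + 0.738) = min(1, 1.482) = 1.000
¬β ⊙ α = max(0, 0.744 + 0.738 − 1) = max(0, 0.482) = 0.482
(¬β ⊕ α) ⊕ (¬β ⊙ α) = min(1, 1.000 + 0.482) = min(1, 1.482) = 1.000
γ ∨ ((¬β ⊕ α) ⊕ (¬β ⊙ α)) = max(0.935, 1.000) = 1.000
¬(γ ∨ ((¬β ⊕ α) ⊕ (¬β ⊙ α))) = 1 − 1.000 = 0.000
α ≡ ¬(γ ∨ ((¬β ⊕ α) ⊕ (¬β ⊙ α))) = 1 − |0.738 − 0.000| = 1 − 0.738 = 0.262

0.262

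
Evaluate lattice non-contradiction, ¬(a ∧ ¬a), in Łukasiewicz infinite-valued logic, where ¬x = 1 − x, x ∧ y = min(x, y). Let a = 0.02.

¬a = 1 − 0.02 = 0.98
a ∧ ¬a = min(0.02, 0.98) = 0.02
¬(a ∧ ¬a) = 1 − 0.02 = 0.98
(The value 0.98 < 1 shows this instance is not satisfied; not a Ł∞-tautology — its value is 1 − min(a, 1−a).)

0.98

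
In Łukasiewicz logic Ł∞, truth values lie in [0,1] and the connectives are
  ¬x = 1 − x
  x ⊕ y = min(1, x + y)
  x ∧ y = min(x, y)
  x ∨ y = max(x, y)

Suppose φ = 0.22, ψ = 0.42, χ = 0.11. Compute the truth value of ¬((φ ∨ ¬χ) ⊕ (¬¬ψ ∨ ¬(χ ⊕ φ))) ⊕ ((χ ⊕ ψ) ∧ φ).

¬χ = 1 − 0.11 = 0.89
φ ∨ ¬χ = max(0.22, 0.89) = 0.89
¬ψ = 1 − 0.42 = 0.58
¬¬ψ = 1 − 0.58 = 0.42
χ ⊕ φ = min(1, 0.11 + 0.22) = min(1, 0.33) = 0.33
¬(χ ⊕ φ) = 1 − 0.33 = 0.67
¬¬ψ ∨ ¬(χ ⊕ φ) = max(0.42, 0.67) = 0.67
(φ ∨ ¬χ) ⊕ (¬¬ψ ∨ ¬(χ ⊕ φ)) = min(1, 0.89 + 0.67) = min(1, 1.56) = 1.00
¬((φ ∨ ¬χ) ⊕ (¬¬ψ ∨ ¬(χ ⊕ φ))) = 1 − 1.00 = 0.00
χ ⊕ ψ = min(1, 0.11 + 0.42) = min(1, 0.53) = 0.53
(χ ⊕ ψ) ∧ φ = min(0.53, 0.22) = 0.22
¬((φ ∨ ¬χ) ⊕ (¬¬ψ ∨ ¬(χ ⊕ φ))) ⊕ ((χ ⊕ ψ) ∧ φ) = min(1, 0.00 + 0.22) = min(1, 0.22) = 0.22

0.22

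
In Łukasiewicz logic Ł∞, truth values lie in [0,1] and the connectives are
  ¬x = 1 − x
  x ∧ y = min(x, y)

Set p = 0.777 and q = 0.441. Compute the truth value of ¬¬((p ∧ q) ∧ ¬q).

p ∧ q = min(0.777, 0.441) = 0.441
¬q = 1 − 0.441 = 0.559
(p ∧ q) ∧ ¬q = min(0.441, 0.559) = 0.441
¬((p ∧ q) ∧ ¬q) = 1 − 0.441 = 0.559
¬¬((p ∧ q) ∧ ¬q) = 1 − 0.559 = 0.441

0.441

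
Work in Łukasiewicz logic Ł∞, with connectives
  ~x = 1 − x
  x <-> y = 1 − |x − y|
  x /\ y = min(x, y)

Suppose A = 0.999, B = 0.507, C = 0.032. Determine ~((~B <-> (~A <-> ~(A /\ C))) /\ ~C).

~B = 1 − 0.507 = 0.493
~A = 1 − 0.999 = 0.001
A /\ C = min(0.999, 0.032) = 0.032
~(A /\ C) = 1 − 0.032 = 0.968
~A <-> ~(A /\ C) = 1 − |0.001 − 0.968| = 1 − 0.967 = 0.033
~B <-> (~A <-> ~(A /\ C)) = 1 − |0.493 − 0.033| = 1 − 0.460 = 0.540
~C = 1 − 0.032 = 0.968
(~B <-> (~A <-> ~(A /\ C))) /\ ~C = min(0.540, 0.968) = 0.540
~((~B <-> (~A <-> ~(A /\ C))) /\ ~C) = 1 − 0.540 = 0.460

0.460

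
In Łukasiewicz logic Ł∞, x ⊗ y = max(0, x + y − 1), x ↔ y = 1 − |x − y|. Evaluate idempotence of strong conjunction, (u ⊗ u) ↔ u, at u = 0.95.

u ⊗ u = max(0, 0.95 + 0.95 − 1) = max(0, 0.90) = 0.90
(u ⊗ u) ↔ u = 1 − |0.90 − 0.95| = 1 − 0.05 = 0.95
(The value 0.95 < 1 shows this instance is not satisfied; fails in Ł∞ since a ⊗ a = max(0, 2a−1) ≠ a in general.)

0.95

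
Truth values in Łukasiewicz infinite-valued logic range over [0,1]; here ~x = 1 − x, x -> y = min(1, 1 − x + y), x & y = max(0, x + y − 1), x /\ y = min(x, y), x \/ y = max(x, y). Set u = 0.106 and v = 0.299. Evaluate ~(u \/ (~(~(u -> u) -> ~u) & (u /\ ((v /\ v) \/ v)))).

u -> u = min(1, 1 − 0.106 + 0.106) = min(1, 1.000) = 1.000
~(u -> u) = 1 − 1.000 = 0.000
~u = 1 − 0.106 = 0.894
~(u -> u) -> ~u = min(1, 1 − 0.000 + 0.894) = min(1, 1.894) = 1.000
~(~(u -> u) -> ~u) = 1 − 1.000 = 0.000
v /\ v = min(0.299, 0.299) = 0.299
(v /\ v) \/ v = max(0.299, 0.299) = 0.299
u /\ ((v /\ v) \/ v) = min(0.106, 0.299) = 0.106
~(~(u -> u) -> ~u) & (u /\ ((v /\ v) \/ v)) = max(0, 0.000 + 0.106 − 1) = max(0, -0.894) = 0.000
u \/ (~(~(u -> u) -> ~u) & (u /\ ((v /\ v) \/ v))) = max(0.106, 0.000) = 0.106
~(u \/ (~(~(u -> u) -> ~u) & (u /\ ((v /\ v) \/ v)))) = 1 − 0.106 = 0.894

0.894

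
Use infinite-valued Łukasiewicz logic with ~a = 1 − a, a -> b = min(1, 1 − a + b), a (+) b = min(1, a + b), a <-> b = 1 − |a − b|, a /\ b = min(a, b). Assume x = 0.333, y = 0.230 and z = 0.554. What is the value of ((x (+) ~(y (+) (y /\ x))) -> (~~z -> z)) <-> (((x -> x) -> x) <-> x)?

1.000

y /\ x = min(0.230, 0.333) = 0.230
y (+) (y /\ x) = min(1, 0.230 + 0.230) = min(1, 0.460) = 0.460
~(y (+) (y /\ x)) = 1 − 0.460 = 0.540
x (+) ~(y (+) (y /\ x)) = min(1, 0.333 + 0.540) = min(1, 0.873) = 0.873
~z = 1 − 0.554 = 0.446
~~z = 1 − 0.446 = 0.554
~~z -> z = min(1, 1 − 0.554 + 0.554) = min(1, 1.000) = 1.000
(x (+) ~(y (+) (y /\ x))) -> (~~z -> z) = min(1, 1 − 0.873 + 1.000) = min(1, 1.127) = 1.000
x -> x = min(1, 1 − 0.333 + 0.333) = min(1, 1.000) = 1.000
(x -> x) -> x = min(1, 1 − 1.000 + 0.333) = min(1, 0.333) = 0.333
((x -> x) -> x) <-> x = 1 − |0.333 − 0.333| = 1 − 0.000 = 1.000
((x (+) ~(y (+) (y /\ x))) -> (~~z -> z)) <-> (((x -> x) -> x) <-> x) = 1 − |1.000 − 1.000| = 1 − 0.000 = 1.000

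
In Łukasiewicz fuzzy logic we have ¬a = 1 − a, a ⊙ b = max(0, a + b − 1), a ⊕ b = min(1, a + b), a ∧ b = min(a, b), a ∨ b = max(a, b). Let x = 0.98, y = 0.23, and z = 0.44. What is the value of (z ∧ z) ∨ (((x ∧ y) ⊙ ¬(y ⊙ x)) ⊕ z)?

0.46

z ∧ z = min(0.44, 0.44) = 0.44
x ∧ y = min(0.98, 0.23) = 0.23
y ⊙ x = max(0, 0.23 + 0.98 − 1) = max(0, 0.21) = 0.21
¬(y ⊙ x) = 1 − 0.21 = 0.79
(x ∧ y) ⊙ ¬(y ⊙ x) = max(0, 0.23 + 0.79 − 1) = max(0, 0.02) = 0.02
((x ∧ y) ⊙ ¬(y ⊙ x)) ⊕ z = min(1, 0.02 + 0.44) = min(1, 0.46) = 0.46
(z ∧ z) ∨ (((x ∧ y) ⊙ ¬(y ⊙ x)) ⊕ z) = max(0.44, 0.46) = 0.46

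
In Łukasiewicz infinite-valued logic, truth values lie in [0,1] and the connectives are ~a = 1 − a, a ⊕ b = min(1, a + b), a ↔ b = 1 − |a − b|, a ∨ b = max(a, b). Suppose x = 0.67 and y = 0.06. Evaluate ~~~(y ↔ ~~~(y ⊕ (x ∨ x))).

0.21

x ∨ x = max(0.67, 0.67) = 0.67
y ⊕ (x ∨ x) = min(1, 0.06 + 0.67) = min(1, 0.73) = 0.73
~(y ⊕ (x ∨ x)) = 1 − 0.73 = 0.27
~~(y ⊕ (x ∨ x)) = 1 − 0.27 = 0.73
~~~(y ⊕ (x ∨ x)) = 1 − 0.73 = 0.27
y ↔ ~~~(y ⊕ (x ∨ x)) = 1 − |0.06 − 0.27| = 1 − 0.21 = 0.79
~(y ↔ ~~~(y ⊕ (x ∨ x))) = 1 − 0.79 = 0.21
~~(y ↔ ~~~(y ⊕ (x ∨ x))) = 1 − 0.21 = 0.79
~~~(y ↔ ~~~(y ⊕ (x ∨ x))) = 1 − 0.79 = 0.21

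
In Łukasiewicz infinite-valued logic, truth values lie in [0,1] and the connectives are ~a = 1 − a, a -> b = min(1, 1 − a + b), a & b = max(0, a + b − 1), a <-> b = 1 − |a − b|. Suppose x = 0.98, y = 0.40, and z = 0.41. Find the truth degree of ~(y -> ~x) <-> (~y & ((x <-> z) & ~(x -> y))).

~x = 1 − 0.98 = 0.02
y -> ~x = min(1, 1 − 0.40 + 0.02) = min(1, 0.62) = 0.62
~(y -> ~x) = 1 − 0.62 = 0.38
~y = 1 − 0.40 = 0.60
x <-> z = 1 − |0.98 − 0.41| = 1 − 0.57 = 0.43
x -> y = min(1, 1 − 0.98 + 0.40) = min(1, 0.42) = 0.42
~(x -> y) = 1 − 0.42 = 0.58
(x <-> z) & ~(x -> y) = max(0, 0.43 + 0.58 − 1) = max(0, 0.01) = 0.01
~y & ((x <-> z) & ~(x -> y)) = max(0, 0.60 + 0.01 − 1) = max(0, -0.39) = 0.00
~(y -> ~x) <-> (~y & ((x <-> z) & ~(x -> y))) = 1 − |0.38 − 0.00| = 1 − 0.38 = 0.62

0.62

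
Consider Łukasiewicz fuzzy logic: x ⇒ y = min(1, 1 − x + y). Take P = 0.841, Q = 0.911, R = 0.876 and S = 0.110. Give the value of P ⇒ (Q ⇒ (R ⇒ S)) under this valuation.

0.482

R ⇒ S = min(1, 1 − 0.876 + 0.110) = min(1, 0.234) = 0.234
Q ⇒ (R ⇒ S) = min(1, 1 − 0.911 + 0.234) = min(1, 0.323) = 0.323
P ⇒ (Q ⇒ (R ⇒ S)) = min(1, 1 − 0.841 + 0.323) = min(1, 0.482) = 0.482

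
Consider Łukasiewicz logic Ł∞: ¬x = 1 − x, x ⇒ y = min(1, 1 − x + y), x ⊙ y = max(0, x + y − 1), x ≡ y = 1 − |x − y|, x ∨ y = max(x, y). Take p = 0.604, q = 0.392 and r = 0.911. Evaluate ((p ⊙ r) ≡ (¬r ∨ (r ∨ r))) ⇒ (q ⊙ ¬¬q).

p ⊙ r = max(0, 0.604 + 0.911 − 1) = max(0, 0.515) = 0.515
¬r = 1 − 0.911 = 0.089
r ∨ r = max(0.911, 0.911) = 0.911
¬r ∨ (r ∨ r) = max(0.089, 0.911) = 0.911
(p ⊙ r) ≡ (¬r ∨ (r ∨ r)) = 1 − |0.515 − 0.911| = 1 − 0.396 = 0.604
¬q = 1 − 0.392 = 0.608
¬¬q = 1 − 0.608 = 0.392
q ⊙ ¬¬q = max(0, 0.392 + 0.392 − 1) = max(0, -0.216) = 0.000
((p ⊙ r) ≡ (¬r ∨ (r ∨ r))) ⇒ (q ⊙ ¬¬q) = min(1, 1 − 0.604 + 0.000) = min(1, 0.396) = 0.396

0.396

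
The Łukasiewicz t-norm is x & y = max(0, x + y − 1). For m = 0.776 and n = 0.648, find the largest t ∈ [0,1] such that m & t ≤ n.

0.872

The residuum of the Łukasiewicz t-norm gives the supremum: min(1, 1 − 0.776 + 0.648).
1 − 0.776 + 0.648 = 0.872, so t = min(1, 0.872) = 0.872.
Check: 0.776 & 0.872 = max(0, 0.648) = 0.648 ≤ 0.648.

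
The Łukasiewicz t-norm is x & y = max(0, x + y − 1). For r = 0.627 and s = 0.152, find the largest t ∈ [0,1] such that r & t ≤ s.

The residuum of the Łukasiewicz t-norm gives the supremum: min(1, 1 − 0.627 + 0.152).
1 − 0.627 + 0.152 = 0.525, so t = min(1, 0.525) = 0.525.
Check: 0.627 & 0.525 = max(0, 0.152) = 0.152 ≤ 0.152.

0.525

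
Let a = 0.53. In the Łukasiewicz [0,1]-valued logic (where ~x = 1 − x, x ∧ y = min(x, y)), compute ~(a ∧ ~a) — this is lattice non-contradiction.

0.53

~a = 1 − 0.53 = 0.47
a ∧ ~a = min(0.53, 0.47) = 0.47
~(a ∧ ~a) = 1 − 0.47 = 0.53
(The value 0.53 < 1 shows this instance is not satisfied; not a Ł∞-tautology — its value is 1 − min(a, 1−a).)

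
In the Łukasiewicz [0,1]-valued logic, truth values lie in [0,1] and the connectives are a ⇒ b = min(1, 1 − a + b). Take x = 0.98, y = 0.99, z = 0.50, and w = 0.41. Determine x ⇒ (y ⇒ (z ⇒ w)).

z ⇒ w = min(1, 1 − 0.50 + 0.41) = min(1, 0.91) = 0.91
y ⇒ (z ⇒ w) = min(1, 1 − 0.99 + 0.91) = min(1, 0.92) = 0.92
x ⇒ (y ⇒ (z ⇒ w)) = min(1, 1 − 0.98 + 0.92) = min(1, 0.94) = 0.94

0.94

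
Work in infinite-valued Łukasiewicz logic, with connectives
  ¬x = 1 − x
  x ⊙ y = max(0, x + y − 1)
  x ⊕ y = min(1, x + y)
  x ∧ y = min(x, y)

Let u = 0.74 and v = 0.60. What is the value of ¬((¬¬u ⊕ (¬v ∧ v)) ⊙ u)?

¬u = 1 − 0.74 = 0.26
¬¬u = 1 − 0.26 = 0.74
¬v = 1 − 0.60 = 0.40
¬v ∧ v = min(0.40, 0.60) = 0.40
¬¬u ⊕ (¬v ∧ v) = min(1, 0.74 + 0.40) = min(1, 1.14) = 1.00
(¬¬u ⊕ (¬v ∧ v)) ⊙ u = max(0, 1.00 + 0.74 − 1) = max(0, 0.74) = 0.74
¬((¬¬u ⊕ (¬v ∧ v)) ⊙ u) = 1 − 0.74 = 0.26

0.26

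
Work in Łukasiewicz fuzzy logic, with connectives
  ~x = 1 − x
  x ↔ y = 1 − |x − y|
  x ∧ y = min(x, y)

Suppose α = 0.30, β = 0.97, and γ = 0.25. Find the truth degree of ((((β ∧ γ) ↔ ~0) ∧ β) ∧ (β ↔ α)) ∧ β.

0.25

β ∧ γ = min(0.97, 0.25) = 0.25
~0 = 1 − 0.00 = 1.00
(β ∧ γ) ↔ ~0 = 1 − |0.25 − 1.00| = 1 − 0.75 = 0.25
((β ∧ γ) ↔ ~0) ∧ β = min(0.25, 0.97) = 0.25
β ↔ α = 1 − |0.97 − 0.30| = 1 − 0.67 = 0.33
(((β ∧ γ) ↔ ~0) ∧ β) ∧ (β ↔ α) = min(0.25, 0.33) = 0.25
((((β ∧ γ) ↔ ~0) ∧ β) ∧ (β ↔ α)) ∧ β = min(0.25, 0.97) = 0.25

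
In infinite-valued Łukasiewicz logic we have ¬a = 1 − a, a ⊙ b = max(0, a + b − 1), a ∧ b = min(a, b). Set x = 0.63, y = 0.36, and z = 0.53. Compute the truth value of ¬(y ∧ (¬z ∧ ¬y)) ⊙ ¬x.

0.01

¬z = 1 − 0.53 = 0.47
¬y = 1 − 0.36 = 0.64
¬z ∧ ¬y = min(0.47, 0.64) = 0.47
y ∧ (¬z ∧ ¬y) = min(0.36, 0.47) = 0.36
¬(y ∧ (¬z ∧ ¬y)) = 1 − 0.36 = 0.64
¬x = 1 − 0.63 = 0.37
¬(y ∧ (¬z ∧ ¬y)) ⊙ ¬x = max(0, 0.64 + 0.37 − 1) = max(0, 0.01) = 0.01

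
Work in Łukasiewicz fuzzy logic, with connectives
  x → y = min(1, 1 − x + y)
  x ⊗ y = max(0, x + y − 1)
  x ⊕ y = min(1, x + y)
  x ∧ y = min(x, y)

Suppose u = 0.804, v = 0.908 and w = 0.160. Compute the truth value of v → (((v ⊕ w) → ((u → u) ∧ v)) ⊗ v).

v ⊕ w = min(1, 0.908 + 0.160) = min(1, 1.068) = 1.000
u → u = min(1, 1 − 0.804 + 0.804) = min(1, 1.000) = 1.000
(u → u) ∧ v = min(1.000, 0.908) = 0.908
(v ⊕ w) → ((u → u) ∧ v) = min(1, 1 − 1.000 + 0.908) = min(1, 0.908) = 0.908
((v ⊕ w) → ((u → u) ∧ v)) ⊗ v = max(0, 0.908 + 0.908 − 1) = max(0, 0.816) = 0.816
v → (((v ⊕ w) → ((u → u) ∧ v)) ⊗ v) = min(1, 1 − 0.908 + 0.816) = min(1, 0.908) = 0.908

0.908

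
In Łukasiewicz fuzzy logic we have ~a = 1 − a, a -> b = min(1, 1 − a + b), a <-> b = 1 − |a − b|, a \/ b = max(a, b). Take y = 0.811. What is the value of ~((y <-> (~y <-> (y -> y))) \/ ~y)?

0.622

~y = 1 − 0.811 = 0.189
y -> y = min(1, 1 − 0.811 + 0.811) = min(1, 1.000) = 1.000
~y <-> (y -> y) = 1 − |0.189 − 1.000| = 1 − 0.811 = 0.189
y <-> (~y <-> (y -> y)) = 1 − |0.811 − 0.189| = 1 − 0.622 = 0.378
(y <-> (~y <-> (y -> y))) \/ ~y = max(0.378, 0.189) = 0.378
~((y <-> (~y <-> (y -> y))) \/ ~y) = 1 − 0.378 = 0.622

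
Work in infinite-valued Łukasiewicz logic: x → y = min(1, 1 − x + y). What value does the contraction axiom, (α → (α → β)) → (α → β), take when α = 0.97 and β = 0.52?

α → β = min(1, 1 − 0.97 + 0.52) = min(1, 0.55) = 0.55
α → (α → β) = min(1, 1 − 0.97 + 0.55) = min(1, 0.58) = 0.58
(α → (α → β)) → (α → β) = min(1, 1 − 0.58 + 0.55) = min(1, 0.97) = 0.97
(The value 0.97 < 1 shows this instance is not satisfied; fails in Ł∞ (the t-norm is not idempotent).)

0.97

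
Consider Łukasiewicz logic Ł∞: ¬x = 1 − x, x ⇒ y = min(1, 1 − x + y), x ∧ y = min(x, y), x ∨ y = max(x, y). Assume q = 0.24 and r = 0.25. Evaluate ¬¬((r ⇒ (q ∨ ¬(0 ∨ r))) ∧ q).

0 ∨ r = max(0.00, 0.25) = 0.25
¬(0 ∨ r) = 1 − 0.25 = 0.75
q ∨ ¬(0 ∨ r) = max(0.24, 0.75) = 0.75
r ⇒ (q ∨ ¬(0 ∨ r)) = min(1, 1 − 0.25 + 0.75) = min(1, 1.50) = 1.00
(r ⇒ (q ∨ ¬(0 ∨ r))) ∧ q = min(1.00, 0.24) = 0.24
¬((r ⇒ (q ∨ ¬(0 ∨ r))) ∧ q) = 1 − 0.24 = 0.76
¬¬((r ⇒ (q ∨ ¬(0 ∨ r))) ∧ q) = 1 − 0.76 = 0.24

0.24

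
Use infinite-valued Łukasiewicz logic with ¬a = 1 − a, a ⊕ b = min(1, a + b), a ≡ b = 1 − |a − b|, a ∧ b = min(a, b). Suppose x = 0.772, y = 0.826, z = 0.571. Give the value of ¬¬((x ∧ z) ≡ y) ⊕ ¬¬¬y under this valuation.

0.919

x ∧ z = min(0.772, 0.571) = 0.571
(x ∧ z) ≡ y = 1 − |0.571 − 0.826| = 1 − 0.255 = 0.745
¬((x ∧ z) ≡ y) = 1 − 0.745 = 0.255
¬¬((x ∧ z) ≡ y) = 1 − 0.255 = 0.745
¬y = 1 − 0.826 = 0.174
¬¬y = 1 − 0.174 = 0.826
¬¬¬y = 1 − 0.826 = 0.174
¬¬((x ∧ z) ≡ y) ⊕ ¬¬¬y = min(1, 0.745 + 0.174) = min(1, 0.919) = 0.919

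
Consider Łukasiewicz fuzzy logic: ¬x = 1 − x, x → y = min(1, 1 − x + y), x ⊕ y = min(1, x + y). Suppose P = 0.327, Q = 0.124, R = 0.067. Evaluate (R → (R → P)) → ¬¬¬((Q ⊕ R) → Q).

R → P = min(1, 1 − 0.067 + 0.327) = min(1, 1.260) = 1.000
R → (R → P) = min(1, 1 − 0.067 + 1.000) = min(1, 1.933) = 1.000
Q ⊕ R = min(1, 0.124 + 0.067) = min(1, 0.191) = 0.191
(Q ⊕ R) → Q = min(1, 1 − 0.191 + 0.124) = min(1, 0.933) = 0.933
¬((Q ⊕ R) → Q) = 1 − 0.933 = 0.067
¬¬((Q ⊕ R) → Q) = 1 − 0.067 = 0.933
¬¬¬((Q ⊕ R) → Q) = 1 − 0.933 = 0.067
(R → (R → P)) → ¬¬¬((Q ⊕ R) → Q) = min(1, 1 − 1.000 + 0.067) = min(1, 0.067) = 0.067

0.067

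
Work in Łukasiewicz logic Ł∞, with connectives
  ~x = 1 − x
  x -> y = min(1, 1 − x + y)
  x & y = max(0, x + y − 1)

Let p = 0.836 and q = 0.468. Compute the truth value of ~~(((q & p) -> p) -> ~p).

0.164

q & p = max(0, 0.468 + 0.836 − 1) = max(0, 0.304) = 0.304
(q & p) -> p = min(1, 1 − 0.304 + 0.836) = min(1, 1.532) = 1.000
~p = 1 − 0.836 = 0.164
((q & p) -> p) -> ~p = min(1, 1 − 1.000 + 0.164) = min(1, 0.164) = 0.164
~(((q & p) -> p) -> ~p) = 1 − 0.164 = 0.836
~~(((q & p) -> p) -> ~p) = 1 − 0.836 = 0.164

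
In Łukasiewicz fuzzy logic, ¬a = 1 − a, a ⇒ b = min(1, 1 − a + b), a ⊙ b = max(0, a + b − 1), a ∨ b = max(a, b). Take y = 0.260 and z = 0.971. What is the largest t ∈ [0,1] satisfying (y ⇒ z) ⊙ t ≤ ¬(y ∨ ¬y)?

0.260

y ⇒ z = min(1, 1 − 0.260 + 0.971) = min(1, 1.711) = 1.000
So the left factor is y ⇒ z = 1.000.
¬y = 1 − 0.260 = 0.740
y ∨ ¬y = max(0.260, 0.740) = 0.740
¬(y ∨ ¬y) = 1 − 0.740 = 0.260
So the right-hand bound is ¬(y ∨ ¬y) = 0.260.
The residuum of the Łukasiewicz t-norm gives the supremum: min(1, 1 − 1.000 + 0.260).
1 − 1.000 + 0.260 = 0.260, so t = min(1, 0.260) = 0.260.
Check: 1.000 ⊙ 0.260 = max(0, 0.260) = 0.260 ≤ 0.260.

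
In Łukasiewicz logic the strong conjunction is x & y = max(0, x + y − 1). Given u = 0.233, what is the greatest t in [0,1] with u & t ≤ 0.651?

1.000

The residuum of the Łukasiewicz t-norm gives the supremum: min(1, 1 − 0.233 + 0.651).
1 − 0.233 + 0.651 = 1.418, so t = min(1, 1.418) = 1.000.
Check: 0.233 & 1.000 = max(0, 0.233) = 0.233 ≤ 0.651.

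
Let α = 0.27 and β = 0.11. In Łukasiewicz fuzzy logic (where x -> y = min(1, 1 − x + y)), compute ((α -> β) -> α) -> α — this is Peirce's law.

0.84

α -> β = min(1, 1 − 0.27 + 0.11) = min(1, 0.84) = 0.84
(α -> β) -> α = min(1, 1 − 0.84 + 0.27) = min(1, 0.43) = 0.43
((α -> β) -> α) -> α = min(1, 1 − 0.43 + 0.27) = min(1, 0.84) = 0.84
(The value 0.84 < 1 shows this instance is not satisfied; not a Ł∞-tautology in general.)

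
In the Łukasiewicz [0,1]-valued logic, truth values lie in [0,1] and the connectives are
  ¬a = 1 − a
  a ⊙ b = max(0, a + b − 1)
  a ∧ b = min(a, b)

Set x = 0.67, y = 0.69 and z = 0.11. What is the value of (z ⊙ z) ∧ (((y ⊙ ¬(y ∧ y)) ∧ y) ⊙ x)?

z ⊙ z = max(0, 0.11 + 0.11 − 1) = max(0, -0.78) = 0.00
y ∧ y = min(0.69, 0.69) = 0.69
¬(y ∧ y) = 1 − 0.69 = 0.31
y ⊙ ¬(y ∧ y) = max(0, 0.69 + 0.31 − 1) = max(0, 0.00) = 0.00
(y ⊙ ¬(y ∧ y)) ∧ y = min(0.00, 0.69) = 0.00
((y ⊙ ¬(y ∧ y)) ∧ y) ⊙ x = max(0, 0.00 + 0.67 − 1) = max(0, -0.33) = 0.00
(z ⊙ z) ∧ (((y ⊙ ¬(y ∧ y)) ∧ y) ⊙ x) = min(0.00, 0.00) = 0.00

0.00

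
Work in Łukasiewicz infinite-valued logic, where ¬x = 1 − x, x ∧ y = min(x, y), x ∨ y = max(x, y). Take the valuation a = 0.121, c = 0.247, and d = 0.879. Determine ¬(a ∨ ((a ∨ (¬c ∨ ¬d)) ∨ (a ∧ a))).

¬c = 1 − 0.247 = 0.753
¬d = 1 − 0.879 = 0.121
¬c ∨ ¬d = max(0.753, 0.121) = 0.753
a ∨ (¬c ∨ ¬d) = max(0.121, 0.753) = 0.753
a ∧ a = min(0.121, 0.121) = 0.121
(a ∨ (¬c ∨ ¬d)) ∨ (a ∧ a) = max(0.753, 0.121) = 0.753
a ∨ ((a ∨ (¬c ∨ ¬d)) ∨ (a ∧ a)) = max(0.121, 0.753) = 0.753
¬(a ∨ ((a ∨ (¬c ∨ ¬d)) ∨ (a ∧ a))) = 1 − 0.753 = 0.247

0.247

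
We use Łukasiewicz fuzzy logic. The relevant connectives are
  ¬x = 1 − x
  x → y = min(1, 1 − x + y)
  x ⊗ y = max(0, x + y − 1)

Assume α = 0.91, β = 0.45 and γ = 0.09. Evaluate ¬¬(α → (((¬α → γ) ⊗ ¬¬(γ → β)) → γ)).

¬α = 1 − 0.91 = 0.09
¬α → γ = min(1, 1 − 0.09 + 0.09) = min(1, 1.00) = 1.00
γ → β = min(1, 1 − 0.09 + 0.45) = min(1, 1.36) = 1.00
¬(γ → β) = 1 − 1.00 = 0.00
¬¬(γ → β) = 1 − 0.00 = 1.00
(¬α → γ) ⊗ ¬¬(γ → β) = max(0, 1.00 + 1.00 − 1) = max(0, 1.00) = 1.00
((¬α → γ) ⊗ ¬¬(γ → β)) → γ = min(1, 1 − 1.00 + 0.09) = min(1, 0.09) = 0.09
α → (((¬α → γ) ⊗ ¬¬(γ → β)) → γ) = min(1, 1 − 0.91 + 0.09) = min(1, 0.18) = 0.18
¬(α → (((¬α → γ) ⊗ ¬¬(γ → β)) → γ)) = 1 − 0.18 = 0.82
¬¬(α → (((¬α → γ) ⊗ ¬¬(γ → β)) → γ)) = 1 − 0.82 = 0.18

0.18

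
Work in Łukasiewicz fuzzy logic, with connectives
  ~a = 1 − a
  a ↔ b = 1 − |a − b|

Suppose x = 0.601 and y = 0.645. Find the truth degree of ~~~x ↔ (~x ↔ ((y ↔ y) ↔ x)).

0.601

~x = 1 − 0.601 = 0.399
~~x = 1 − 0.399 = 0.601
~~~x = 1 − 0.601 = 0.399
y ↔ y = 1 − |0.645 − 0.645| = 1 − 0.000 = 1.000
(y ↔ y) ↔ x = 1 − |1.000 − 0.601| = 1 − 0.399 = 0.601
~x ↔ ((y ↔ y) ↔ x) = 1 − |0.399 − 0.601| = 1 − 0.202 = 0.798
~~~x ↔ (~x ↔ ((y ↔ y) ↔ x)) = 1 − |0.399 − 0.798| = 1 − 0.399 = 0.601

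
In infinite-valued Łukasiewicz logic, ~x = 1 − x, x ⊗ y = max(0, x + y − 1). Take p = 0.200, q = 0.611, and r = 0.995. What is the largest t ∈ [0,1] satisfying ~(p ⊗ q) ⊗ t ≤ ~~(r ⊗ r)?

p ⊗ q = max(0, 0.200 + 0.611 − 1) = max(0, -0.189) = 0.000
~(p ⊗ q) = 1 − 0.000 = 1.000
So the left factor is ~(p ⊗ q) = 1.000.
r ⊗ r = max(0, 0.995 + 0.995 − 1) = max(0, 0.990) = 0.990
~(r ⊗ r) = 1 − 0.990 = 0.010
~~(r ⊗ r) = 1 − 0.010 = 0.990
So the right-hand bound is ~~(r ⊗ r) = 0.990.
The residuum of the Łukasiewicz t-norm gives the supremum: min(1, 1 − 1.000 + 0.990).
1 − 1.000 + 0.990 = 0.990, so t = min(1, 0.990) = 0.990.
Check: 1.000 ⊗ 0.990 = max(0, 0.990) = 0.990 ≤ 0.990.

0.990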